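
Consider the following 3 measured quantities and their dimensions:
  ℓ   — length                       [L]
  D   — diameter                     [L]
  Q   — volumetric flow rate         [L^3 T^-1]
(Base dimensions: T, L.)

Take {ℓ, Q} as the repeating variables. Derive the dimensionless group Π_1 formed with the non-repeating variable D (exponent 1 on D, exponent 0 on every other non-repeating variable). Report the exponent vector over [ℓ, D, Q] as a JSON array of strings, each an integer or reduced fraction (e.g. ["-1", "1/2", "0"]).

["-1", "1", "0"]

Dimensional matrix (T×L by ℓ×D×Q):
  T: [ 0  0 -1]
  L: [ 1  1  3]
Row reduction gives pivot columns ℓ,Q; rank = 2
Repeat: ℓ,Q; free: D
RREF:
  r0: [   1    1    0]
  r1: [   0    0    1]
Fix exponent of D at 1; solve each RREF row for its pivot's exponent:
  r0: exp(ℓ) + (1)·1 = 0 ⇒ exp(ℓ) = -1
  r1: exp(Q) + (0)·1 = 0 ⇒ exp(Q) = 0
Π_1 = ℓ^-1 · D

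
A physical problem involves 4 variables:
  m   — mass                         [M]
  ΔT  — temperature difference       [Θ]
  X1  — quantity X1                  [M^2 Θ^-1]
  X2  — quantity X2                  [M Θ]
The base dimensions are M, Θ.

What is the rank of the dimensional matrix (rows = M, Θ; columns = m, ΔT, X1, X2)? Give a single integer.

2

Dimensional matrix (M×Θ by m×ΔT×X1×X2):
  M: [ 1  0  2  1]
  Θ: [ 0  1 -1  1]
RREF → pivots at {m,ΔT} ⇒ r = 2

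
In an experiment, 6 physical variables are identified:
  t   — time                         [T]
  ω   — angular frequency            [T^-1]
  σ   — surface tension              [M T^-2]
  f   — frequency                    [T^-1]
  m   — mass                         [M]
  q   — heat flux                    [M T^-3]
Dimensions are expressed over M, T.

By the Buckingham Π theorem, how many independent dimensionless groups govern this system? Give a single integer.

Write exponents as rows M,T / cols t,ω,σ,f,m,q:
  M: [ 0  0  1  0  1  1]
  T: [ 1 -1 -2 -1  0 -3]
RREF → pivots at {t,σ} ⇒ r = 2
Π count = n − r = 6 − 2 = 4

4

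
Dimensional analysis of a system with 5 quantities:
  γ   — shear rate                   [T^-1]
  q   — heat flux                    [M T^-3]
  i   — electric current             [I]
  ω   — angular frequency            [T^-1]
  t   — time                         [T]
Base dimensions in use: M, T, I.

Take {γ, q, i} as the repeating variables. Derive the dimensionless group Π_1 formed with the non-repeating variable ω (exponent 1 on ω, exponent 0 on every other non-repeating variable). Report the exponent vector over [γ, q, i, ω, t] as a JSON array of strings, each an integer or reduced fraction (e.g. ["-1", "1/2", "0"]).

["-1", "0", "0", "1", "0"]

Write exponents as rows M,T,I / cols γ,q,i,ω,t:
  M: [ 0  1  0  0  0]
  T: [-1 -3  0 -1  1]
  I: [ 0  0  1  0  0]
Echelon form has 3 nonzero rows (pivots: γ,q,i)
Repeat: γ,q,i; free: ω,t
RREF:
  r0: [   1    0    0    1   -1]
  r1: [   0    1    0    0    0]
  r2: [   0    0    1    0    0]
Fix exponent of ω at 1, t at 0; solve each RREF row for its pivot's exponent:
  r0: exp(γ) + (1)·1 = 0 ⇒ exp(γ) = -1
  r1: exp(q) + (0)·1 = 0 ⇒ exp(q) = 0
  r2: exp(i) + (0)·1 = 0 ⇒ exp(i) = 0
Π_1 = γ^-1 · ω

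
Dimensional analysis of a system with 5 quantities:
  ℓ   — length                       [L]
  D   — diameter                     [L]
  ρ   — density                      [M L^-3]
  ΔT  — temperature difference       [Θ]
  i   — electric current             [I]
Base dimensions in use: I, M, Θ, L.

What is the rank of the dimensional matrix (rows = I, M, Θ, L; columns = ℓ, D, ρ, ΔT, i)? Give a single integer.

Dimensional matrix (I×M×Θ×L by ℓ×D×ρ×ΔT×i):
  I: [ 0  0  0  0  1]
  M: [ 0  0  1  0  0]
  Θ: [ 0  0  0  1  0]
  L: [ 1  1 -3  0  0]
RREF → pivots at {ℓ,ρ,ΔT,i} ⇒ r = 4

4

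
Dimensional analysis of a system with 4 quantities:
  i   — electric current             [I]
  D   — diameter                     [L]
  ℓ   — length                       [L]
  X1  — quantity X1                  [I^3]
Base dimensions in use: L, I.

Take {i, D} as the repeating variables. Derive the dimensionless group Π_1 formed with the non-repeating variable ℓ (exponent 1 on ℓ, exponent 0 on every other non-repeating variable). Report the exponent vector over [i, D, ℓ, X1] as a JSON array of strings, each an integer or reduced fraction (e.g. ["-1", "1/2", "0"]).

["0", "-1", "1", "0"]

Exponent matrix [L,I] × [i,D,ℓ,X1]:
  L: [ 0  1  1  0]
  I: [ 1  0  0  3]
Echelon form has 2 nonzero rows (pivots: i,D)
Repeat: i,D; free: ℓ,X1
RREF:
  r0: [   1    0    0    3]
  r1: [   0    1    1    0]
Fix exponent of ℓ at 1, X1 at 0; solve each RREF row for its pivot's exponent:
  r0: exp(i) + (0)·1 = 0 ⇒ exp(i) = 0
  r1: exp(D) + (1)·1 = 0 ⇒ exp(D) = -1
Π_1 = D^-1 · ℓ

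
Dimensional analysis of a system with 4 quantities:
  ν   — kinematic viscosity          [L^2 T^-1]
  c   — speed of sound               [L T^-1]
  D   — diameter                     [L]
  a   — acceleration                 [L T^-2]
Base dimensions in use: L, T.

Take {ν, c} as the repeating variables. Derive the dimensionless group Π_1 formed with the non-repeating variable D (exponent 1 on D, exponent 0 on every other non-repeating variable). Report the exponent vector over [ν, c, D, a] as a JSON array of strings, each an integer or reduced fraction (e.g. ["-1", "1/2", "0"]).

["-1", "1", "1", "0"]

Exponent matrix [L,T] × [ν,c,D,a]:
  L: [ 2  1  1  1]
  T: [-1 -1  0 -2]
Row reduction gives pivot columns ν,c; rank = 2
Repeat: ν,c; free: D,a
RREF:
  r0: [   1    0    1   -1]
  r1: [   0    1   -1    3]
Fix exponent of D at 1, a at 0; solve each RREF row for its pivot's exponent:
  r0: exp(ν) + (1)·1 = 0 ⇒ exp(ν) = -1
  r1: exp(c) + (-1)·1 = 0 ⇒ exp(c) = 1
Π_1 = ν^-1 · c · D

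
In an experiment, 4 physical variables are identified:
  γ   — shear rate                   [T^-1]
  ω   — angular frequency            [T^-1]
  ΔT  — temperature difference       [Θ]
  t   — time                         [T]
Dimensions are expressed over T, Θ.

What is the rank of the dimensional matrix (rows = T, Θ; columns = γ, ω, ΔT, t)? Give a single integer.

2

Write exponents as rows T,Θ / cols γ,ω,ΔT,t:
  T: [-1 -1  0  1]
  Θ: [ 0  0  1  0]
Row reduction gives pivot columns γ,ΔT; rank = 2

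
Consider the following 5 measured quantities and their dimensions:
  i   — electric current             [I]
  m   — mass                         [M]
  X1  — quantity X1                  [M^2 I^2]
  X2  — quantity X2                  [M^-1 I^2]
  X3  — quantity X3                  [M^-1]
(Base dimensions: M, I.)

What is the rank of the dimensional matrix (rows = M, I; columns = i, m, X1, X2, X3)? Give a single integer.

Write exponents as rows M,I / cols i,m,X1,X2,X3:
  M: [ 0  1  2 -1 -1]
  I: [ 1  0  2  2  0]
Row reduction gives pivot columns i,m; rank = 2

2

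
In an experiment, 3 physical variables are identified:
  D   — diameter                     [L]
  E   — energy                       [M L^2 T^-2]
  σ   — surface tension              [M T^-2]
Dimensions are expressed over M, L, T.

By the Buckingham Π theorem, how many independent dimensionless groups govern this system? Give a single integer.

1

Exponent matrix [M,L,T] × [D,E,σ]:
  M: [ 0  1  1]
  L: [ 1  2  0]
  T: [ 0 -2 -2]
Echelon form has 2 nonzero rows (pivots: D,E)
Π count = n − r = 3 − 2 = 1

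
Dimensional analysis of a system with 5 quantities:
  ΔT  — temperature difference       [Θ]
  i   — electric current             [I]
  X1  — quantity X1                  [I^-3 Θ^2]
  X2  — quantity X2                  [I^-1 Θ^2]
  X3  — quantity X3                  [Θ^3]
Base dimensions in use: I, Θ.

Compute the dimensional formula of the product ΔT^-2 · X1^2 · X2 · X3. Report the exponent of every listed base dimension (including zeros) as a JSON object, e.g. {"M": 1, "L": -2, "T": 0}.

Dimensional matrix (I×Θ by ΔT×i×X1×X2×X3):
  I: [ 0  1 -3 -1  0]
  Θ: [ 1  0  2  2  3]
  [I]: (-2)·0+(2)·-3+(1)·-1+(1)·0 = -7
  [Θ]: (-2)·1+(2)·2+(1)·2+(1)·3 = 7
⇒ I^-7 Θ^7

{"I": -7, "Θ": 7}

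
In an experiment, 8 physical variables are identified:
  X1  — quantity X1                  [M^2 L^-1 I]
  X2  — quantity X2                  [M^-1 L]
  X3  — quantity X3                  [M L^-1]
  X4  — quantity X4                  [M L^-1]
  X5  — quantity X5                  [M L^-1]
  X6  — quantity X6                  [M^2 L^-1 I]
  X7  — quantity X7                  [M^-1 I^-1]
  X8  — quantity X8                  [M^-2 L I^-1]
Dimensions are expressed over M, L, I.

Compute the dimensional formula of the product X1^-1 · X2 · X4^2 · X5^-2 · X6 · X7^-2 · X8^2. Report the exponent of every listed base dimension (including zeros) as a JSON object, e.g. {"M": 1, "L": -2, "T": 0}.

{"M": -3, "L": 3, "I": 0}

Write exponents as rows M,L,I / cols X1,X2,X3,X4,X5,X6,X7,X8:
  M: [ 2 -1  1  1  1  2 -1 -2]
  L: [-1  1 -1 -1 -1 -1  0  1]
  I: [ 1  0  0  0  0  1 -1 -1]
  [M]: (-1)·2+(1)·-1+(2)·1+(-2)·1+(1)·2+(-2)·-1+(2)·-2 = -3
  [L]: (-1)·-1+(1)·1+(2)·-1+(-2)·-1+(1)·-1+(-2)·0+(2)·1 = 3
  [I]: (-1)·1+(1)·0+(2)·0+(-2)·0+(1)·1+(-2)·-1+(2)·-1 = 0
⇒ M^-3 L^3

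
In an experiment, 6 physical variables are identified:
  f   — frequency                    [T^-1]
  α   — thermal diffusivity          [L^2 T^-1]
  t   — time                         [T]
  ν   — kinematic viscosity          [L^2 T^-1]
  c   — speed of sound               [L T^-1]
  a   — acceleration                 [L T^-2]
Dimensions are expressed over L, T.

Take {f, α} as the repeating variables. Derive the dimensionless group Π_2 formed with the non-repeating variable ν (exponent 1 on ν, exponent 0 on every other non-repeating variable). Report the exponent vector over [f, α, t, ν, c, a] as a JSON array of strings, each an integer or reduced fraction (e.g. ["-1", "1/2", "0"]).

Exponent matrix [L,T] × [f,α,t,ν,c,a]:
  L: [ 0  2  0  2  1  1]
  T: [-1 -1  1 -1 -1 -2]
RREF → pivots at {f,α} ⇒ r = 2
Pivot set = {f,α}, free = {t,ν,c,a}
RREF:
  r0: [   1    0   -1    0  1/2  3/2]
  r1: [   0    1    0    1  1/2  1/2]
Fix exponent of ν at 1, t at 0, c at 0, a at 0; solve each RREF row for its pivot's exponent:
  r0: exp(f) + (0)·1 = 0 ⇒ exp(f) = 0
  r1: exp(α) + (1)·1 = 0 ⇒ exp(α) = -1
Π_2 = α^-1 · ν

["0", "-1", "0", "1", "0", "0"]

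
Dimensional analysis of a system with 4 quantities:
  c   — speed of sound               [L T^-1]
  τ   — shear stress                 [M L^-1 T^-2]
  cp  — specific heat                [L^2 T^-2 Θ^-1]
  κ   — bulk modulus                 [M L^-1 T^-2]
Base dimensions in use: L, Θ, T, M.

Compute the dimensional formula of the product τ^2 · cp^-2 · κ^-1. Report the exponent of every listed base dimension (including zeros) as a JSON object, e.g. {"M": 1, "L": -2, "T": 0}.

Exponent matrix [L,Θ,T,M] × [c,τ,cp,κ]:
  L: [ 1 -1  2 -1]
  Θ: [ 0  0 -1  0]
  T: [-1 -2 -2 -2]
  M: [ 0  1  0  1]
  [L]: (2)·-1+(-2)·2+(-1)·-1 = -5
  [Θ]: (2)·0+(-2)·-1+(-1)·0 = 2
  [T]: (2)·-2+(-2)·-2+(-1)·-2 = 2
  [M]: (2)·1+(-2)·0+(-1)·1 = 1
⇒ L^-5 Θ^2 T^2 M

{"L": -5, "Θ": 2, "T": 2, "M": 1}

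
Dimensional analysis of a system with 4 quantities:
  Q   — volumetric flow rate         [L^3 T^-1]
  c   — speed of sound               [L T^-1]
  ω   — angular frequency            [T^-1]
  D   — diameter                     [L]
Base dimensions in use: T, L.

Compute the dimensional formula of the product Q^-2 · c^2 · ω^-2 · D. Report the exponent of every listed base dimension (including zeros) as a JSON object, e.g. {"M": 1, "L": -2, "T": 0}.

{"T": 2, "L": -3}

Exponent matrix [T,L] × [Q,c,ω,D]:
  T: [-1 -1 -1  0]
  L: [ 3  1  0  1]
  [T]: (-2)·-1+(2)·-1+(-2)·-1+(1)·0 = 2
  [L]: (-2)·3+(2)·1+(-2)·0+(1)·1 = -3
⇒ T^2 L^-3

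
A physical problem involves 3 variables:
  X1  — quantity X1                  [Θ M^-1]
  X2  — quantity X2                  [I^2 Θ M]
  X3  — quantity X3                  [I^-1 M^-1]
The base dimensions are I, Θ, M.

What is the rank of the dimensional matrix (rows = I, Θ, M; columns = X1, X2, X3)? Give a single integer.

2

Exponent matrix [I,Θ,M] × [X1,X2,X3]:
  I: [ 0  2 -1]
  Θ: [ 1  1  0]
  M: [-1  1 -1]
Row reduction gives pivot columns X1,X2; rank = 2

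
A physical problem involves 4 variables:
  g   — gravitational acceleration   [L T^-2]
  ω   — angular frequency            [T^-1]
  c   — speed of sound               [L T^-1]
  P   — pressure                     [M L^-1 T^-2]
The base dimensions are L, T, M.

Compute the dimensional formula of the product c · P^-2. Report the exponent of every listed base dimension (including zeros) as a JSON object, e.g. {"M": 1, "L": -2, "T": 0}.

{"L": 3, "T": 3, "M": -2}

Exponent matrix [L,T,M] × [g,ω,c,P]:
  L: [ 1  0  1 -1]
  T: [-2 -1 -1 -2]
  M: [ 0  0  0  1]
  [L]: (1)·1+(-2)·-1 = 3
  [T]: (1)·-1+(-2)·-2 = 3
  [M]: (1)·0+(-2)·1 = -2
⇒ L^3 T^3 M^-2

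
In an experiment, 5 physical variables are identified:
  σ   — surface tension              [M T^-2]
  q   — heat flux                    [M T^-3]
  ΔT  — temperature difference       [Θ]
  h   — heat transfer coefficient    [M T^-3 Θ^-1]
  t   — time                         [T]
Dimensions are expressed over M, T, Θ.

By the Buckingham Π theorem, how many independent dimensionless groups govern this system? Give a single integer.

2

Write exponents as rows M,T,Θ / cols σ,q,ΔT,h,t:
  M: [ 1  1  0  1  0]
  T: [-2 -3  0 -3  1]
  Θ: [ 0  0  1 -1  0]
RREF → pivots at {σ,q,ΔT} ⇒ r = 3
n=5, r=3 ⇒ 2 dimensionless groups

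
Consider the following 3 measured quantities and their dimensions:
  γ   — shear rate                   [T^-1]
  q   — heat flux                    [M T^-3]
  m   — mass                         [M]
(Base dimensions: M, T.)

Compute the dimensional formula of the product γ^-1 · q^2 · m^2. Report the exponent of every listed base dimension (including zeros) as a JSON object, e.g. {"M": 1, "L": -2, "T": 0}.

Write exponents as rows M,T / cols γ,q,m:
  M: [ 0  1  1]
  T: [-1 -3  0]
  [M]: (-1)·0+(2)·1+(2)·1 = 4
  [T]: (-1)·-1+(2)·-3+(2)·0 = -5
⇒ M^4 T^-5

{"M": 4, "T": -5}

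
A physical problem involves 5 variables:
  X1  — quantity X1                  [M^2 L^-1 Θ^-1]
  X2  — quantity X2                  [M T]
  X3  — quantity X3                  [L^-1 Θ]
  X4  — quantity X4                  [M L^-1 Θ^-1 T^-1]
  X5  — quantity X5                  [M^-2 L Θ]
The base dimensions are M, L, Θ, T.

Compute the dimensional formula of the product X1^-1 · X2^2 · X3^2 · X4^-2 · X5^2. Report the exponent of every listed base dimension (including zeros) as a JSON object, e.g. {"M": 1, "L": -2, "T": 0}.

{"M": -6, "L": 3, "Θ": 7, "T": 4}

Dimensional matrix (M×L×Θ×T by X1×X2×X3×X4×X5):
  M: [ 2  1  0  1 -2]
  L: [-1  0 -1 -1  1]
  Θ: [-1  0  1 -1  1]
  T: [ 0  1  0 -1  0]
  [M]: (-1)·2+(2)·1+(2)·0+(-2)·1+(2)·-2 = -6
  [L]: (-1)·-1+(2)·0+(2)·-1+(-2)·-1+(2)·1 = 3
  [Θ]: (-1)·-1+(2)·0+(2)·1+(-2)·-1+(2)·1 = 7
  [T]: (-1)·0+(2)·1+(2)·0+(-2)·-1+(2)·0 = 4
⇒ M^-6 L^3 Θ^7 T^4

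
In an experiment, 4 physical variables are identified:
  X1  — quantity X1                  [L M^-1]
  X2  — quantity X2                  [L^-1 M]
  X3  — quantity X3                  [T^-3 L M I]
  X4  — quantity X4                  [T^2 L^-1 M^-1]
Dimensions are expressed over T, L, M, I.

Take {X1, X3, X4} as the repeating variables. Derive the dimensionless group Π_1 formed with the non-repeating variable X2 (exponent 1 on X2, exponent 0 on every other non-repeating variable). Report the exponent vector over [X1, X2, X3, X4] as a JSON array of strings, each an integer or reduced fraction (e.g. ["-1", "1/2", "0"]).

Write exponents as rows T,L,M,I / cols X1,X2,X3,X4:
  T: [ 0  0 -3  2]
  L: [ 1 -1  1 -1]
  M: [-1  1  1 -1]
  I: [ 0  0  1  0]
Echelon form has 3 nonzero rows (pivots: X1,X3,X4)
Pivot set = {X1,X3,X4}, free = {X2}
RREF:
  r0: [   1   -1    0    0]
  r1: [   0    0    1    0]
  r2: [   0    0    0    1]
  r3: [   0    0    0    0]
Fix exponent of X2 at 1; solve each RREF row for its pivot's exponent:
  r0: exp(X1) + (-1)·1 = 0 ⇒ exp(X1) = 1
  r1: exp(X3) + (0)·1 = 0 ⇒ exp(X3) = 0
  r2: exp(X4) + (0)·1 = 0 ⇒ exp(X4) = 0
Π_1 = X1 · X2

["1", "1", "0", "0"]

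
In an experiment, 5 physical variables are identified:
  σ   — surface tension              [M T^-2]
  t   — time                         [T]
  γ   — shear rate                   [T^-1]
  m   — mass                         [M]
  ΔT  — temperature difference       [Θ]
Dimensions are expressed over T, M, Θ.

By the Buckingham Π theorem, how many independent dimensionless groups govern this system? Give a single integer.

2

Dimensional matrix (T×M×Θ by σ×t×γ×m×ΔT):
  T: [-2  1 -1  0  0]
  M: [ 1  0  0  1  0]
  Θ: [ 0  0  0  0  1]
Echelon form has 3 nonzero rows (pivots: σ,t,ΔT)
Π count = n − r = 5 − 3 = 2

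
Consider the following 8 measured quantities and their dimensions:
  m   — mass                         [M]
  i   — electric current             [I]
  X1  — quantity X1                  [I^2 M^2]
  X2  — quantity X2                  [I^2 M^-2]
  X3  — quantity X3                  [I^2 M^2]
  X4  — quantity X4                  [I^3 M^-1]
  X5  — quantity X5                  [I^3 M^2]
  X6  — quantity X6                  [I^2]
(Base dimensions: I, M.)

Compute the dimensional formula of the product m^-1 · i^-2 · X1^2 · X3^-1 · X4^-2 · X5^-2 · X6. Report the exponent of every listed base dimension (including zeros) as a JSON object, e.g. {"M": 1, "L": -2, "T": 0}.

Exponent matrix [I,M] × [m,i,X1,X2,X3,X4,X5,X6]:
  I: [ 0  1  2  2  2  3  3  2]
  M: [ 1  0  2 -2  2 -1  2  0]
  [I]: (-1)·0+(-2)·1+(2)·2+(-1)·2+(-2)·3+(-2)·3+(1)·2 = -10
  [M]: (-1)·1+(-2)·0+(2)·2+(-1)·2+(-2)·-1+(-2)·2+(1)·0 = -1
⇒ I^-10 M^-1

{"I": -10, "M": -1}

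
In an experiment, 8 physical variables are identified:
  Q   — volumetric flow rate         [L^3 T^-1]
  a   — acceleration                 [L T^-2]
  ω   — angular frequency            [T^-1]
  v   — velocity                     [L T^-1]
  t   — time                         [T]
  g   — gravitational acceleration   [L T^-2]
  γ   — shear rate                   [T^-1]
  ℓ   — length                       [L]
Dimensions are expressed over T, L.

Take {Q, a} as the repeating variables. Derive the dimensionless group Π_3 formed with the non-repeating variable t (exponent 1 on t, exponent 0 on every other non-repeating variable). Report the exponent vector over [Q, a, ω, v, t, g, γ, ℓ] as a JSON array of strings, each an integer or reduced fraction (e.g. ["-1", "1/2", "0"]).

["-1/5", "3/5", "0", "0", "1", "0", "0", "0"]

Write exponents as rows T,L / cols Q,a,ω,v,t,g,γ,ℓ:
  T: [-1 -2 -1 -1  1 -2 -1  0]
  L: [ 3  1  0  1  0  1  0  1]
Echelon form has 2 nonzero rows (pivots: Q,a)
Pivot set = {Q,a}, free = {ω,v,t,g,γ,ℓ}
RREF:
  r0: [   1    0 -1/5  1/5  1/5    0 -1/5  2/5]
  r1: [   0    1  3/5  2/5 -3/5    1  3/5 -1/5]
Fix exponent of t at 1, ω at 0, v at 0, g at 0, γ at 0, ℓ at 0; solve each RREF row for its pivot's exponent:
  r0: exp(Q) + (1/5)·1 = 0 ⇒ exp(Q) = -1/5
  r1: exp(a) + (-3/5)·1 = 0 ⇒ exp(a) = 3/5
Π_3 = Q^(-1/5) · a^(3/5) · t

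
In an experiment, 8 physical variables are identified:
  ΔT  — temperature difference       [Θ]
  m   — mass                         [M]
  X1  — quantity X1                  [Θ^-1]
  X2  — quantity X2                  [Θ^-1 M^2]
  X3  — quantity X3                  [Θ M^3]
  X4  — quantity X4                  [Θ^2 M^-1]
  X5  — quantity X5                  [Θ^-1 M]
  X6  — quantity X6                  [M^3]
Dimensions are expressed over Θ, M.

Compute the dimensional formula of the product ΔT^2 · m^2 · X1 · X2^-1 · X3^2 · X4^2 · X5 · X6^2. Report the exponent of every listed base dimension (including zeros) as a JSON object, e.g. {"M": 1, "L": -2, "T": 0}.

Dimensional matrix (Θ×M by ΔT×m×X1×X2×X3×X4×X5×X6):
  Θ: [ 1  0 -1 -1  1  2 -1  0]
  M: [ 0  1  0  2  3 -1  1  3]
  [Θ]: (2)·1+(2)·0+(1)·-1+(-1)·-1+(2)·1+(2)·2+(1)·-1+(2)·0 = 7
  [M]: (2)·0+(2)·1+(1)·0+(-1)·2+(2)·3+(2)·-1+(1)·1+(2)·3 = 11
⇒ Θ^7 M^11

{"Θ": 7, "M": 11}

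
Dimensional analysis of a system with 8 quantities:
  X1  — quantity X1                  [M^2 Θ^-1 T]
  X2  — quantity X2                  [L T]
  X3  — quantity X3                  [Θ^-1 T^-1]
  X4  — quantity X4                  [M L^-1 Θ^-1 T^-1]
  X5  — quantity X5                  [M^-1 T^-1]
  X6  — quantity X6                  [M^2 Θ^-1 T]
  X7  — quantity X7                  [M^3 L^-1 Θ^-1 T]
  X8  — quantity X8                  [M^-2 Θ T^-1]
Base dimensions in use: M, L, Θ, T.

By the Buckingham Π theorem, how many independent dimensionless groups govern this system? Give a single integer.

5

Write exponents as rows M,L,Θ,T / cols X1,X2,X3,X4,X5,X6,X7,X8:
  M: [ 2  0  0  1 -1  2  3 -2]
  L: [ 0  1  0 -1  0  0 -1  0]
  Θ: [-1  0 -1 -1  0 -1 -1  1]
  T: [ 1  1 -1 -1 -1  1  1 -1]
Row reduction gives pivot columns X1,X2,X3; rank = 3
n=8, r=3 ⇒ 5 dimensionless groups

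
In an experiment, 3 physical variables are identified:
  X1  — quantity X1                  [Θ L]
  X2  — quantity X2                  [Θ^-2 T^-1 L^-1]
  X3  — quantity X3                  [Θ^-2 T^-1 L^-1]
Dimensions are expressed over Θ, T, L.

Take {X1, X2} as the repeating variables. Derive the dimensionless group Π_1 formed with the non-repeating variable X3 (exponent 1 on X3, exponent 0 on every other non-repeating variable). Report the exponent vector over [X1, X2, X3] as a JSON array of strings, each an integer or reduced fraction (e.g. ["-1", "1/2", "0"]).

Exponent matrix [Θ,T,L] × [X1,X2,X3]:
  Θ: [ 1 -2 -2]
  T: [ 0 -1 -1]
  L: [ 1 -1 -1]
Row reduction gives pivot columns X1,X2; rank = 2
Repeat: X1,X2; free: X3
RREF:
  r0: [   1    0    0]
  r1: [   0    1    1]
  r2: [   0    0    0]
Fix exponent of X3 at 1; solve each RREF row for its pivot's exponent:
  r0: exp(X1) + (0)·1 = 0 ⇒ exp(X1) = 0
  r1: exp(X2) + (1)·1 = 0 ⇒ exp(X2) = -1
Π_1 = X2^-1 · X3

["0", "-1", "1"]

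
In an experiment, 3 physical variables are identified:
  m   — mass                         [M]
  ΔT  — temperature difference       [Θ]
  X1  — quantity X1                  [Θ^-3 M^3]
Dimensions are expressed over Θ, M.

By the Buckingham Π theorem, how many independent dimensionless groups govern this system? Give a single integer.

Dimensional matrix (Θ×M by m×ΔT×X1):
  Θ: [ 0  1 -3]
  M: [ 1  0  3]
RREF → pivots at {m,ΔT} ⇒ r = 2
3 vars − rank 2 = 1 Π group

1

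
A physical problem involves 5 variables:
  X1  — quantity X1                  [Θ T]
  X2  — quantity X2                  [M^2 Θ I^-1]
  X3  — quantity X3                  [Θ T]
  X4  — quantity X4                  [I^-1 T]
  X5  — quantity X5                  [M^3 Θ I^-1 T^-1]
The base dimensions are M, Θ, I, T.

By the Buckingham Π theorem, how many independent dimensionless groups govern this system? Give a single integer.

Exponent matrix [M,Θ,I,T] × [X1,X2,X3,X4,X5]:
  M: [ 0  2  0  0  3]
  Θ: [ 1  1  1  0  1]
  I: [ 0 -1  0 -1 -1]
  T: [ 1  0  1  1 -1]
Echelon form has 3 nonzero rows (pivots: X1,X2,X4)
n=5, r=3 ⇒ 2 dimensionless groups

2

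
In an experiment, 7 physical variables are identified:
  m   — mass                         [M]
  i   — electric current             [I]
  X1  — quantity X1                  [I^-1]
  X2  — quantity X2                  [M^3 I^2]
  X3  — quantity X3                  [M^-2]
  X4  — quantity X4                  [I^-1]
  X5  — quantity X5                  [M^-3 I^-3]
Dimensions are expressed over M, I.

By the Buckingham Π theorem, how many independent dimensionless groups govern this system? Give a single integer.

5

Write exponents as rows M,I / cols m,i,X1,X2,X3,X4,X5:
  M: [ 1  0  0  3 -2  0 -3]
  I: [ 0  1 -1  2  0 -1 -3]
Row reduction gives pivot columns m,i; rank = 2
n=7, r=2 ⇒ 5 dimensionless groups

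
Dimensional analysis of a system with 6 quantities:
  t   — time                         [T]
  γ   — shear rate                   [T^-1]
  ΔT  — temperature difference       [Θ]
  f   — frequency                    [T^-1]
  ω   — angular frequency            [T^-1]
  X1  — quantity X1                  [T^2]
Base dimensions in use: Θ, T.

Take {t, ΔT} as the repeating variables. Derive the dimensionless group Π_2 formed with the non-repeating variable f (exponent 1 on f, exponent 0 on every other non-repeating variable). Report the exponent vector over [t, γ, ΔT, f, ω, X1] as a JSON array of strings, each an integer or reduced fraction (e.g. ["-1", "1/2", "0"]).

Dimensional matrix (Θ×T by t×γ×ΔT×f×ω×X1):
  Θ: [ 0  0  1  0  0  0]
  T: [ 1 -1  0 -1 -1  2]
RREF → pivots at {t,ΔT} ⇒ r = 2
Pivot set = {t,ΔT}, free = {γ,f,ω,X1}
RREF:
  r0: [   1   -1    0   -1   -1    2]
  r1: [   0    0    1    0    0    0]
Fix exponent of f at 1, γ at 0, ω at 0, X1 at 0; solve each RREF row for its pivot's exponent:
  r0: exp(t) + (-1)·1 = 0 ⇒ exp(t) = 1
  r1: exp(ΔT) + (0)·1 = 0 ⇒ exp(ΔT) = 0
Π_2 = t · f

["1", "0", "0", "1", "0", "0"]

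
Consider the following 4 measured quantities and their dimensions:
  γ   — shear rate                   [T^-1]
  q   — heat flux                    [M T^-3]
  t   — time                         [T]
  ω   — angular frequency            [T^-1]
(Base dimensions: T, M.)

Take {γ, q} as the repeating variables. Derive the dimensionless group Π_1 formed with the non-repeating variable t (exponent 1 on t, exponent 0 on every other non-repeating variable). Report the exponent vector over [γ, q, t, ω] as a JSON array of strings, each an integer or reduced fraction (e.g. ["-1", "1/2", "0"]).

Dimensional matrix (T×M by γ×q×t×ω):
  T: [-1 -3  1 -1]
  M: [ 0  1  0  0]
Echelon form has 2 nonzero rows (pivots: γ,q)
Repeat: γ,q; free: t,ω
RREF:
  r0: [   1    0   -1    1]
  r1: [   0    1    0    0]
Fix exponent of t at 1, ω at 0; solve each RREF row for its pivot's exponent:
  r0: exp(γ) + (-1)·1 = 0 ⇒ exp(γ) = 1
  r1: exp(q) + (0)·1 = 0 ⇒ exp(q) = 0
Π_1 = γ · t

["1", "0", "1", "0"]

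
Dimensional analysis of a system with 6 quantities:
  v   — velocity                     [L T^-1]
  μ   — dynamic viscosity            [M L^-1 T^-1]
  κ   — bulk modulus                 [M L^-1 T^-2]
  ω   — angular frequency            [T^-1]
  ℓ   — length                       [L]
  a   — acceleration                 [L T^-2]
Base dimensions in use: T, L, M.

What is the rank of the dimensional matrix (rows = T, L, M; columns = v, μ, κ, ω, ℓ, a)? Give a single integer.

3

Write exponents as rows T,L,M / cols v,μ,κ,ω,ℓ,a:
  T: [-1 -1 -2 -1  0 -2]
  L: [ 1 -1 -1  0  1  1]
  M: [ 0  1  1  0  0  0]
Echelon form has 3 nonzero rows (pivots: v,μ,κ)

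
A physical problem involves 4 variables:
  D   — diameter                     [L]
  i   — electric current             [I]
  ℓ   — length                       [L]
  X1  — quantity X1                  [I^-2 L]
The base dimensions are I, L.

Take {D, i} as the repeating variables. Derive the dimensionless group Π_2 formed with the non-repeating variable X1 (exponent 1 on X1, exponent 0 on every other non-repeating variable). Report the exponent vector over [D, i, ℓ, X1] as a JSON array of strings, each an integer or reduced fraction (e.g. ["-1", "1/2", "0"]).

["-1", "2", "0", "1"]

Write exponents as rows I,L / cols D,i,ℓ,X1:
  I: [ 0  1  0 -2]
  L: [ 1  0  1  1]
RREF → pivots at {D,i} ⇒ r = 2
Pivot set = {D,i}, free = {ℓ,X1}
RREF:
  r0: [   1    0    1    1]
  r1: [   0    1    0   -2]
Fix exponent of X1 at 1, ℓ at 0; solve each RREF row for its pivot's exponent:
  r0: exp(D) + (1)·1 = 0 ⇒ exp(D) = -1
  r1: exp(i) + (-2)·1 = 0 ⇒ exp(i) = 2
Π_2 = D^-1 · i^2 · X1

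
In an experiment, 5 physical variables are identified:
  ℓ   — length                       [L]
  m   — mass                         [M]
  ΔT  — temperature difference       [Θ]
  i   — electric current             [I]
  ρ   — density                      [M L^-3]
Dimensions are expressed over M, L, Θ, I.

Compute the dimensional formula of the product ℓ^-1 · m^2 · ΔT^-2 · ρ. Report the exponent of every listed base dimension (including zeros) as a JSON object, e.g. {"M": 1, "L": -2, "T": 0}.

Exponent matrix [M,L,Θ,I] × [ℓ,m,ΔT,i,ρ]:
  M: [ 0  1  0  0  1]
  L: [ 1  0  0  0 -3]
  Θ: [ 0  0  1  0  0]
  I: [ 0  0  0  1  0]
  [M]: (-1)·0+(2)·1+(-2)·0+(1)·1 = 3
  [L]: (-1)·1+(2)·0+(-2)·0+(1)·-3 = -4
  [Θ]: (-1)·0+(2)·0+(-2)·1+(1)·0 = -2
  [I]: (-1)·0+(2)·0+(-2)·0+(1)·0 = 0
⇒ M^3 L^-4 Θ^-2

{"M": 3, "L": -4, "Θ": -2, "I": 0}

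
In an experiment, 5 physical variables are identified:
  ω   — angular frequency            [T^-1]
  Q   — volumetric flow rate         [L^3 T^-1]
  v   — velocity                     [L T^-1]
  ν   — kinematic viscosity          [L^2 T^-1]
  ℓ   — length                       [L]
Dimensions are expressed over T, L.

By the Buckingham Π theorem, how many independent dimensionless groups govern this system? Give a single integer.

Exponent matrix [T,L] × [ω,Q,v,ν,ℓ]:
  T: [-1 -1 -1 -1  0]
  L: [ 0  3  1  2  1]
RREF → pivots at {ω,Q} ⇒ r = 2
n=5, r=2 ⇒ 3 dimensionless groups

3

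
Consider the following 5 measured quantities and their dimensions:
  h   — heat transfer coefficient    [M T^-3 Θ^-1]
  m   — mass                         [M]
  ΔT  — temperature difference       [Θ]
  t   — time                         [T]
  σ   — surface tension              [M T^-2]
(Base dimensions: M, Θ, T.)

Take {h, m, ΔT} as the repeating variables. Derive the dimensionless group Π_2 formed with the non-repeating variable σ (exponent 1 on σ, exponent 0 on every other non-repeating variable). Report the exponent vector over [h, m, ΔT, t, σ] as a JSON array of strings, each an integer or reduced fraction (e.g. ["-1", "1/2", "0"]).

["-2/3", "-1/3", "-2/3", "0", "1"]

Dimensional matrix (M×Θ×T by h×m×ΔT×t×σ):
  M: [ 1  1  0  0  1]
  Θ: [-1  0  1  0  0]
  T: [-3  0  0  1 -2]
Row reduction gives pivot columns h,m,ΔT; rank = 3
Pivot set = {h,m,ΔT}, free = {t,σ}
RREF:
  r0: [   1    0    0 -1/3  2/3]
  r1: [   0    1    0  1/3  1/3]
  r2: [   0    0    1 -1/3  2/3]
Fix exponent of σ at 1, t at 0; solve each RREF row for its pivot's exponent:
  r0: exp(h) + (2/3)·1 = 0 ⇒ exp(h) = -2/3
  r1: exp(m) + (1/3)·1 = 0 ⇒ exp(m) = -1/3
  r2: exp(ΔT) + (2/3)·1 = 0 ⇒ exp(ΔT) = -2/3
Π_2 = h^(-2/3) · m^(-1/3) · ΔT^(-2/3) · σ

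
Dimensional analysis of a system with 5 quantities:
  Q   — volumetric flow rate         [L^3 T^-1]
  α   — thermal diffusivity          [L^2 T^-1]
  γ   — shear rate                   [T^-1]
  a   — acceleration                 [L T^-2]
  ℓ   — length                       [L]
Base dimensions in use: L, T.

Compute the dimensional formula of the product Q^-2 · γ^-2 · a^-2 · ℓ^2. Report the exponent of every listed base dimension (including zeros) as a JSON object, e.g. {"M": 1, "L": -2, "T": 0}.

Dimensional matrix (L×T by Q×α×γ×a×ℓ):
  L: [ 3  2  0  1  1]
  T: [-1 -1 -1 -2  0]
  [L]: (-2)·3+(-2)·0+(-2)·1+(2)·1 = -6
  [T]: (-2)·-1+(-2)·-1+(-2)·-2+(2)·0 = 8
⇒ L^-6 T^8

{"L": -6, "T": 8}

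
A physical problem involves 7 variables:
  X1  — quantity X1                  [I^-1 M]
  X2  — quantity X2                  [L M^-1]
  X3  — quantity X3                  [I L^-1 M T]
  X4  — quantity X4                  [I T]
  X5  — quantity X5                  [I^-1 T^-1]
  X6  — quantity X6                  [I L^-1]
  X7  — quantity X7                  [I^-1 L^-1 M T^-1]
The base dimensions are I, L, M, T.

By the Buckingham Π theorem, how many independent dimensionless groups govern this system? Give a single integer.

Dimensional matrix (I×L×M×T by X1×X2×X3×X4×X5×X6×X7):
  I: [-1  0  1  1 -1  1 -1]
  L: [ 0  1 -1  0  0 -1 -1]
  M: [ 1 -1  1  0  0  0  1]
  T: [ 0  0  1  1 -1  0 -1]
Echelon form has 3 nonzero rows (pivots: X1,X2,X3)
n=7, r=3 ⇒ 4 dimensionless groups

4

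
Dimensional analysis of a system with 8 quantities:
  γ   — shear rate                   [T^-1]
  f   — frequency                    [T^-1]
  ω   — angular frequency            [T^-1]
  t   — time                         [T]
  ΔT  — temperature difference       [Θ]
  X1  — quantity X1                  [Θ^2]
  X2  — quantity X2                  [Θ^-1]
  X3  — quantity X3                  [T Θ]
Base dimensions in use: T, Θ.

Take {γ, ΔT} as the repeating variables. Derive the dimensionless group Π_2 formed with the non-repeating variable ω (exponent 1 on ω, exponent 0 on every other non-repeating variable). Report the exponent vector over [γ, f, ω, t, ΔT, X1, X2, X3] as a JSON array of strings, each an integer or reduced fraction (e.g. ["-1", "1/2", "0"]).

["-1", "0", "1", "0", "0", "0", "0", "0"]

Write exponents as rows T,Θ / cols γ,f,ω,t,ΔT,X1,X2,X3:
  T: [-1 -1 -1  1  0  0  0  1]
  Θ: [ 0  0  0  0  1  2 -1  1]
RREF → pivots at {γ,ΔT} ⇒ r = 2
Pivot set = {γ,ΔT}, free = {f,ω,t,X1,X2,X3}
RREF:
  r0: [   1    1    1   -1    0    0    0   -1]
  r1: [   0    0    0    0    1    2   -1    1]
Fix exponent of ω at 1, f at 0, t at 0, X1 at 0, X2 at 0, X3 at 0; solve each RREF row for its pivot's exponent:
  r0: exp(γ) + (1)·1 = 0 ⇒ exp(γ) = -1
  r1: exp(ΔT) + (0)·1 = 0 ⇒ exp(ΔT) = 0
Π_2 = γ^-1 · ω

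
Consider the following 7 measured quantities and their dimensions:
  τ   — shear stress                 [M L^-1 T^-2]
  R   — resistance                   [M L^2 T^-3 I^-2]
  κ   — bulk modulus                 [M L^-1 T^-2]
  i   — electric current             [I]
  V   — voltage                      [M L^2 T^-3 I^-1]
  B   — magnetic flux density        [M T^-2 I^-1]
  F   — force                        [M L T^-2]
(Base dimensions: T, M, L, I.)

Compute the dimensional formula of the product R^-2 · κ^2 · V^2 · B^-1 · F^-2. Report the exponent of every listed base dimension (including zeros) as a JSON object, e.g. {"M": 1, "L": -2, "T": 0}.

Exponent matrix [T,M,L,I] × [τ,R,κ,i,V,B,F]:
  T: [-2 -3 -2  0 -3 -2 -2]
  M: [ 1  1  1  0  1  1  1]
  L: [-1  2 -1  0  2  0  1]
  I: [ 0 -2  0  1 -1 -1  0]
  [T]: (-2)·-3+(2)·-2+(2)·-3+(-1)·-2+(-2)·-2 = 2
  [M]: (-2)·1+(2)·1+(2)·1+(-1)·1+(-2)·1 = -1
  [L]: (-2)·2+(2)·-1+(2)·2+(-1)·0+(-2)·1 = -4
  [I]: (-2)·-2+(2)·0+(2)·-1+(-1)·-1+(-2)·0 = 3
⇒ T^2 M^-1 L^-4 I^3

{"T": 2, "M": -1, "L": -4, "I": 3}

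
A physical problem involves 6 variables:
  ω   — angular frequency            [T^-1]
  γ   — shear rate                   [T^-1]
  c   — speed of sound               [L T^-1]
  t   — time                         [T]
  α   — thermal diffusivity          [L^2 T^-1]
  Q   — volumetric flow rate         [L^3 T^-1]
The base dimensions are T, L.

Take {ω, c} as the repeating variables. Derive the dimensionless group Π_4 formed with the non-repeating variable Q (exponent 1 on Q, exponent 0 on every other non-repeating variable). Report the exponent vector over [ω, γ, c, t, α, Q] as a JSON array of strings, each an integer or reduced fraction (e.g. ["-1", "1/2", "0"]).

["2", "0", "-3", "0", "0", "1"]

Write exponents as rows T,L / cols ω,γ,c,t,α,Q:
  T: [-1 -1 -1  1 -1 -1]
  L: [ 0  0  1  0  2  3]
RREF → pivots at {ω,c} ⇒ r = 2
Pivot set = {ω,c}, free = {γ,t,α,Q}
RREF:
  r0: [   1    1    0   -1   -1   -2]
  r1: [   0    0    1    0    2    3]
Fix exponent of Q at 1, γ at 0, t at 0, α at 0; solve each RREF row for its pivot's exponent:
  r0: exp(ω) + (-2)·1 = 0 ⇒ exp(ω) = 2
  r1: exp(c) + (3)·1 = 0 ⇒ exp(c) = -3
Π_4 = ω^2 · c^-3 · Q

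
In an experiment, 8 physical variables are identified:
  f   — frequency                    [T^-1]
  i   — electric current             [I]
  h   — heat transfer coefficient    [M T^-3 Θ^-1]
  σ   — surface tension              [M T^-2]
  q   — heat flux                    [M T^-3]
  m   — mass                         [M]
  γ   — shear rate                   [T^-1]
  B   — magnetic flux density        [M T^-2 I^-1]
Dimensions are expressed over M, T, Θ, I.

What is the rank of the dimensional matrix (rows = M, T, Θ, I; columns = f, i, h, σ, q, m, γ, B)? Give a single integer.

Write exponents as rows M,T,Θ,I / cols f,i,h,σ,q,m,γ,B:
  M: [ 0  0  1  1  1  1  0  1]
  T: [-1  0 -3 -2 -3  0 -1 -2]
  Θ: [ 0  0 -1  0  0  0  0  0]
  I: [ 0  1  0  0  0  0  0 -1]
Row reduction gives pivot columns f,i,h,σ; rank = 4

4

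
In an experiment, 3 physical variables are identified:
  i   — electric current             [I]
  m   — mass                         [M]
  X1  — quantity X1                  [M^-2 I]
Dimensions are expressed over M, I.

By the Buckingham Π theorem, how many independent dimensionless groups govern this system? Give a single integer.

1

Write exponents as rows M,I / cols i,m,X1:
  M: [ 0  1 -2]
  I: [ 1  0  1]
RREF → pivots at {i,m} ⇒ r = 2
3 vars − rank 2 = 1 Π group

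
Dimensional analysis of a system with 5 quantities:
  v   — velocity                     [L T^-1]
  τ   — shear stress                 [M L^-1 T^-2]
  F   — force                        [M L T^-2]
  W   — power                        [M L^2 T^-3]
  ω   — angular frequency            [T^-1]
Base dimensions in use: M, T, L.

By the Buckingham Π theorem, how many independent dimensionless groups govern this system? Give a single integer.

2

Dimensional matrix (M×T×L by v×τ×F×W×ω):
  M: [ 0  1  1  1  0]
  T: [-1 -2 -2 -3 -1]
  L: [ 1 -1  1  2  0]
Echelon form has 3 nonzero rows (pivots: v,τ,F)
n=5, r=3 ⇒ 2 dimensionless groups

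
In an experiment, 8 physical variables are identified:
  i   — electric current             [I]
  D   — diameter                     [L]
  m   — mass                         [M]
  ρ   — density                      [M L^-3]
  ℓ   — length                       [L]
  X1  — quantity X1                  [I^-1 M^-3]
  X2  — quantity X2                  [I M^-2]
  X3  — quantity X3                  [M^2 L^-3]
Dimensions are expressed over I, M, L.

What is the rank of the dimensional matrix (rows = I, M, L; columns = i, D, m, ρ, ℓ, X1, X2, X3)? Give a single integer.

Write exponents as rows I,M,L / cols i,D,m,ρ,ℓ,X1,X2,X3:
  I: [ 1  0  0  0  0 -1  1  0]
  M: [ 0  0  1  1  0 -3 -2  2]
  L: [ 0  1  0 -3  1  0  0 -3]
RREF → pivots at {i,D,m} ⇒ r = 3

3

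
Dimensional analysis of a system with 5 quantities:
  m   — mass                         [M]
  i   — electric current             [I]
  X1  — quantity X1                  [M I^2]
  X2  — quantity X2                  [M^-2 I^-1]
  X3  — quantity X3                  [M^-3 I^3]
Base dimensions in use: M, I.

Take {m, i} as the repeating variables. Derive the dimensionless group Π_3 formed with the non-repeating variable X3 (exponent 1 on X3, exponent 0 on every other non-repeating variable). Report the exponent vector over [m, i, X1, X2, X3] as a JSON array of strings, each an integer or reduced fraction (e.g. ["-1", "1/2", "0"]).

Write exponents as rows M,I / cols m,i,X1,X2,X3:
  M: [ 1  0  1 -2 -3]
  I: [ 0  1  2 -1  3]
Row reduction gives pivot columns m,i; rank = 2
Repeat: m,i; free: X1,X2,X3
RREF:
  r0: [   1    0    1   -2   -3]
  r1: [   0    1    2   -1    3]
Fix exponent of X3 at 1, X1 at 0, X2 at 0; solve each RREF row for its pivot's exponent:
  r0: exp(m) + (-3)·1 = 0 ⇒ exp(m) = 3
  r1: exp(i) + (3)·1 = 0 ⇒ exp(i) = -3
Π_3 = m^3 · i^-3 · X3

["3", "-3", "0", "0", "1"]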